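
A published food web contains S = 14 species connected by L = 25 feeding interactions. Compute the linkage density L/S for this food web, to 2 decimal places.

There are L = 25 links among S = 14 species.
L/S = 25/14 = 1.7857 ≈ 1.79.

L/S = 1.79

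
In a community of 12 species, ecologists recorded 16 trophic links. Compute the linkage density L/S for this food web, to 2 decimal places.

L/S = 1.33

There are L = 16 links among S = 12 species.
L/S = 16/12 = 1.3333 ≈ 1.33.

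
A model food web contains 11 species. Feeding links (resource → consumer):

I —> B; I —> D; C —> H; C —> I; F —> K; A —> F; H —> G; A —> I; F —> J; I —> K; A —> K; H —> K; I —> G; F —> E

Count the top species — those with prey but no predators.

6

Top species (has prey, but nothing eats it): K, J, B, G, D, E.
Count: 6.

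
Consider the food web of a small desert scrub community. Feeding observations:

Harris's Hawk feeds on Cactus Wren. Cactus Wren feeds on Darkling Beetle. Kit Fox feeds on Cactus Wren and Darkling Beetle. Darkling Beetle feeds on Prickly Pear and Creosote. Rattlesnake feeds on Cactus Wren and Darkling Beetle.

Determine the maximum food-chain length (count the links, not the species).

3 links

One longest chain: Creosote → Darkling Beetle → Cactus Wren → Rattlesnake.
It has 4 species and 3 links.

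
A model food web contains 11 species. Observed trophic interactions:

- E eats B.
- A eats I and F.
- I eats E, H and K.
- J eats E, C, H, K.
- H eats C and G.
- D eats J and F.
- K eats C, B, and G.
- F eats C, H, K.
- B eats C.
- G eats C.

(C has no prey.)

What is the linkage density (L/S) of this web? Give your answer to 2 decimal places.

There are L = 22 links among S = 11 species.
L/S = 22/11 = 2.0000 ≈ 2.00.

L/S = 2.00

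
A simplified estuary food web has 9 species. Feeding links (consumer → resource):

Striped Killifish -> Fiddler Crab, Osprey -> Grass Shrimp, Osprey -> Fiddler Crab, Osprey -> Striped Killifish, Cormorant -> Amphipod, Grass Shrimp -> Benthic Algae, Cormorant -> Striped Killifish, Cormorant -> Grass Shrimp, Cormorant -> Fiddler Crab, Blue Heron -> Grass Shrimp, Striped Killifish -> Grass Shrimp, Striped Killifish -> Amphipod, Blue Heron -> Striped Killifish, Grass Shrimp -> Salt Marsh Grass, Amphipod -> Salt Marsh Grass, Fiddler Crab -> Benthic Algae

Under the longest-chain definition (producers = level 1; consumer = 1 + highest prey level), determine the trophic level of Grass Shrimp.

Salt Marsh Grass is a producer → level 1.
Grass Shrimp eats Salt Marsh Grass (level 1); other prey at levels: Benthic Algae 1 → level 2.

Trophic level 2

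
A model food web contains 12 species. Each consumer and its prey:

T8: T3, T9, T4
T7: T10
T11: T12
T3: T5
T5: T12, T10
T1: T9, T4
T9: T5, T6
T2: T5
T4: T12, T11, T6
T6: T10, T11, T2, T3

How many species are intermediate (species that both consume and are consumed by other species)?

Intermediate species (has both prey and predators): T11, T5, T2, T3, T6, T9, T4.
Count: 7.

7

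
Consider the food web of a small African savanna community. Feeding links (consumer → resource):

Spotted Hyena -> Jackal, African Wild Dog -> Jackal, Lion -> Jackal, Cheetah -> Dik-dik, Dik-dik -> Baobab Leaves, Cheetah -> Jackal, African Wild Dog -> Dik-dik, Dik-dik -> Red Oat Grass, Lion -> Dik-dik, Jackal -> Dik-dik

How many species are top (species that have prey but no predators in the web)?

4

Top species (has prey, but nothing eats it): Spotted Hyena, African Wild Dog, Lion, Cheetah.
Count: 4.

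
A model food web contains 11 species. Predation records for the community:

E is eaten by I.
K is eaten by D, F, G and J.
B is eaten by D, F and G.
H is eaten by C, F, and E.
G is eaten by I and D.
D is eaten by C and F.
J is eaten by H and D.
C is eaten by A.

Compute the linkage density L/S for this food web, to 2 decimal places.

There are L = 18 links among S = 11 species.
L/S = 18/11 = 1.6364 ≈ 1.64.

L/S = 1.64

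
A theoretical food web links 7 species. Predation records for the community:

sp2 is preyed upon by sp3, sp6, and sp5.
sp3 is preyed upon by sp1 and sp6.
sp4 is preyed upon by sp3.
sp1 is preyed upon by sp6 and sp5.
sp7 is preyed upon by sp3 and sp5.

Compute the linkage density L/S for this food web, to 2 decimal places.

There are L = 10 links among S = 7 species.
L/S = 10/7 = 1.4286 ≈ 1.43.

L/S = 1.43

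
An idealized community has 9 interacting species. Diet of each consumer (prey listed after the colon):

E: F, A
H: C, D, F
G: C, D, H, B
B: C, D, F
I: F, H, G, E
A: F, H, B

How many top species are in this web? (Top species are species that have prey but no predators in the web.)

1

Top species (has prey, but nothing eats it): I.
Count: 1.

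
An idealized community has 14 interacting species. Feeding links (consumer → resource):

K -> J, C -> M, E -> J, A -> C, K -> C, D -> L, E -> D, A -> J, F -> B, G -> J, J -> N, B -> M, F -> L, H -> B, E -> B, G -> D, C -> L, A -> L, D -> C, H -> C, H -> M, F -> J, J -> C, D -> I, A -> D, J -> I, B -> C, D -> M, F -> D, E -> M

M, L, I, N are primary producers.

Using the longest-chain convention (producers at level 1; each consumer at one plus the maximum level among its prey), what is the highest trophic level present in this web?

Producers (level 1): M, L, I, N.
M → C → D → G gives G level 4.
No species has a prey at level 4, so no species reaches level 5.

4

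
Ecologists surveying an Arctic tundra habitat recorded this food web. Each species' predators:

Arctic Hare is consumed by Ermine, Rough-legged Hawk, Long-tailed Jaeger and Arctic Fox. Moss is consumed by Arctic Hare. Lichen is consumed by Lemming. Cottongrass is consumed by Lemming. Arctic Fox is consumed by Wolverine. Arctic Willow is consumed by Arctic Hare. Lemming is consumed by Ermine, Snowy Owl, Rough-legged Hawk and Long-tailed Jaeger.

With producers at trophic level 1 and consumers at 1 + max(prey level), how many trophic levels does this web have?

Producers (level 1): Lichen, Arctic Willow, Cottongrass, Moss.
Arctic Willow → Arctic Hare → Arctic Fox → Wolverine gives Wolverine level 4.
No species has a prey at level 4, so no species reaches level 5.

4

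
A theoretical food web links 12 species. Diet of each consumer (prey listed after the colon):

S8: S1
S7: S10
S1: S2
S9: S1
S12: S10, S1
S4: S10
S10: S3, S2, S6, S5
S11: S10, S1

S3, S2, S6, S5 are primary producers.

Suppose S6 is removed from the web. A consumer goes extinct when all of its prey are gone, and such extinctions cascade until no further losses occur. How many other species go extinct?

Remove S6.
Every predator of it retains at least one other prey: S10 still has S3, S2, S5.
No consumer loses all prey, so no secondary extinctions occur.

0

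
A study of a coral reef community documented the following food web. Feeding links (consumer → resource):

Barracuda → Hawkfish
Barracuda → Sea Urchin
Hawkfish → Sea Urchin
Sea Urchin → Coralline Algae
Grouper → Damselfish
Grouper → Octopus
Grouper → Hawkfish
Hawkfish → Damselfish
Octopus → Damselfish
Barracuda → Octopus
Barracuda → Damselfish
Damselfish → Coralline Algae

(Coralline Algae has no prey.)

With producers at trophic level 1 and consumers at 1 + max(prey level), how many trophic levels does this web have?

4

Producers (level 1): Coralline Algae.
Coralline Algae → Damselfish → Octopus → Barracuda gives Barracuda level 4.
No species has a prey at level 4, so no species reaches level 5.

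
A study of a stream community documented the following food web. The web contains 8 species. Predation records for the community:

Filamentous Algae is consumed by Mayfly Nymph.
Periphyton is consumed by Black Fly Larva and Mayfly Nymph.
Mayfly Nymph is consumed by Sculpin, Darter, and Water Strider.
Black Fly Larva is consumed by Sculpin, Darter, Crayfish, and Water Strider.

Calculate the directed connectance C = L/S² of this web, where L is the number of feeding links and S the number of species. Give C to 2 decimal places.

The web has S = 8 species and L = 10 feeding links.
C = L / S² = 10 / 64 = 0.1562 ≈ 0.16.

C = 0.16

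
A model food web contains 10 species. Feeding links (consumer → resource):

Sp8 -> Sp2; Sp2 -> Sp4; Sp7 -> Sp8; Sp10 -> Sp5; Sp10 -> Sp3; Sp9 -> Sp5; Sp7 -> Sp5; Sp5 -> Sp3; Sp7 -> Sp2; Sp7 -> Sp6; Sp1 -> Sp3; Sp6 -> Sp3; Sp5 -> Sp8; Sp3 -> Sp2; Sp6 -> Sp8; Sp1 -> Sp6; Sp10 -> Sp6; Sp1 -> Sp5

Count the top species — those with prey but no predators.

4

Top species (has prey, but nothing eats it): Sp10, Sp9, Sp1, Sp7.
Count: 4.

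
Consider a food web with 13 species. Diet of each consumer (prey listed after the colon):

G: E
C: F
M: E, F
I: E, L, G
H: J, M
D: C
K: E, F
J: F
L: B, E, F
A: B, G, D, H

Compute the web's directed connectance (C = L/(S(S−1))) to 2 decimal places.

The web has S = 13 species and L = 20 feeding links.
C = L / (S(S−1)) = 20 / 156 = 0.1282 ≈ 0.13.

C = 0.13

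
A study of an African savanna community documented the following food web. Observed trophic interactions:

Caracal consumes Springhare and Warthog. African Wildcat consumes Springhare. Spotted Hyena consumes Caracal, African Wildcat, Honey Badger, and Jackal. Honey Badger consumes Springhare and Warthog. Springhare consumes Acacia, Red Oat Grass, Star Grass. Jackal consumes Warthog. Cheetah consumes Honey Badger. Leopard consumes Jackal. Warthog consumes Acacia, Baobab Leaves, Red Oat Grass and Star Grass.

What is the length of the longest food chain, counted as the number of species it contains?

One longest chain: Acacia → Springhare → Honey Badger → Cheetah.
It has 4 species and 3 links.

4 species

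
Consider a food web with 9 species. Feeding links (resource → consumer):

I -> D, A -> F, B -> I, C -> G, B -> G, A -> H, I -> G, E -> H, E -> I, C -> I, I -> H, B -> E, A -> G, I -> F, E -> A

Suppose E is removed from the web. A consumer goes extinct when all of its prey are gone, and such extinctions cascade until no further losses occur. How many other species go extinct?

Remove E.
Round 1: A (all prey gone) → extinct.
No further losses. Total secondary extinctions: 1.

1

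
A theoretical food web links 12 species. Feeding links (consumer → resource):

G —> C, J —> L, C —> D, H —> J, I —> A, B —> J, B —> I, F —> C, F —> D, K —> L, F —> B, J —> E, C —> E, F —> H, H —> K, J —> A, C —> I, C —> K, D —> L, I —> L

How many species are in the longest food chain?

4 species

One longest chain: L → K → H → F.
It has 4 species and 3 links.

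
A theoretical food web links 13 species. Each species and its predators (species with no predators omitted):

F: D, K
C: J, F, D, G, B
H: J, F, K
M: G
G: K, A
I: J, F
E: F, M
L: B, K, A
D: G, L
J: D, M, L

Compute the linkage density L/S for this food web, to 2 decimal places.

There are L = 25 links among S = 13 species.
L/S = 25/13 = 1.9231 ≈ 1.92.

L/S = 1.92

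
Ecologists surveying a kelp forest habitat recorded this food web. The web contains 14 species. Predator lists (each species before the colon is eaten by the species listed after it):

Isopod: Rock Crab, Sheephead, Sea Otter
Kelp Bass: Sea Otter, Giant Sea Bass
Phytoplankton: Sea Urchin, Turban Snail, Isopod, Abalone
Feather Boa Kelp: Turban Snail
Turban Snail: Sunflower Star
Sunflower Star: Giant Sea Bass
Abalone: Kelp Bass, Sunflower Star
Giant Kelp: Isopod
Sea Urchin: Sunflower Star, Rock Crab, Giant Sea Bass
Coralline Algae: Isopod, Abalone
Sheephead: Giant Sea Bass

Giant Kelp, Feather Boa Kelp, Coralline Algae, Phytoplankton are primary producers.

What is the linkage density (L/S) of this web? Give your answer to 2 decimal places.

There are L = 21 links among S = 14 species.
L/S = 21/14 = 1.5000 ≈ 1.50.

L/S = 1.50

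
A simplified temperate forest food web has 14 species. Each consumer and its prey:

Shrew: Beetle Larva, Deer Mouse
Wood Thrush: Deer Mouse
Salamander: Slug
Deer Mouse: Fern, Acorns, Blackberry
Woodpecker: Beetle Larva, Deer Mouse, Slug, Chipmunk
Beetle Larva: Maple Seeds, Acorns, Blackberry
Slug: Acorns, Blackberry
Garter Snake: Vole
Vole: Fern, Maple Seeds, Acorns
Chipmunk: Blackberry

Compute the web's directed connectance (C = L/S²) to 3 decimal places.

C = 0.107

The web has S = 14 species and L = 21 feeding links.
C = L / S² = 21 / 196 = 0.1071 ≈ 0.107.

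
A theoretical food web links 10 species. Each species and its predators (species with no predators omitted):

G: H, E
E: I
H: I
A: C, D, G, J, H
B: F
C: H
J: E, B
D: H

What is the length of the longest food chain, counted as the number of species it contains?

4 species

One longest chain: A → C → H → I.
It has 4 species and 3 links.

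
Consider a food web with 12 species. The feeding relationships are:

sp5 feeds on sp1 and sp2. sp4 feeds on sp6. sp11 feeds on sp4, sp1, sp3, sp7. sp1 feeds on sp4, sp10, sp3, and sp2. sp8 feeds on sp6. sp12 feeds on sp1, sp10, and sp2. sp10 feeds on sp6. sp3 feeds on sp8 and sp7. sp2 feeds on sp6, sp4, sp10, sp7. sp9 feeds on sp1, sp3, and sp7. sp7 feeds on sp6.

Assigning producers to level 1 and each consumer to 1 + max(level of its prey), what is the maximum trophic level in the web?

5

Producers (level 1): sp6.
sp6 → sp10 → sp2 → sp1 → sp11 gives sp11 level 5.
No species has a prey at level 5, so no species reaches level 6.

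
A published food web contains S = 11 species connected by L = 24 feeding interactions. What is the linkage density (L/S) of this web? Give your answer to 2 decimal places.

There are L = 24 links among S = 11 species.
L/S = 24/11 = 2.1818 ≈ 2.18.

L/S = 2.18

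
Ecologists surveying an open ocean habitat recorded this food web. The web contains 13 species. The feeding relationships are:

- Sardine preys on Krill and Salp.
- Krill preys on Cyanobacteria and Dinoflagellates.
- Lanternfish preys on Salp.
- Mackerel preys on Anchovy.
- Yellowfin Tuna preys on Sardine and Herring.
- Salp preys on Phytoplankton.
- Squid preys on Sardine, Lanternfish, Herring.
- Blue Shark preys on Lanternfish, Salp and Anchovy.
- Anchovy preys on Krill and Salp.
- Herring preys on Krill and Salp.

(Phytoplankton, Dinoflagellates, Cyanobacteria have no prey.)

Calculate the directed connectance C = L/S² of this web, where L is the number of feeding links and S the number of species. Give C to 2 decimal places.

C = 0.11

The web has S = 13 species and L = 19 feeding links.
C = L / S² = 19 / 169 = 0.1124 ≈ 0.11.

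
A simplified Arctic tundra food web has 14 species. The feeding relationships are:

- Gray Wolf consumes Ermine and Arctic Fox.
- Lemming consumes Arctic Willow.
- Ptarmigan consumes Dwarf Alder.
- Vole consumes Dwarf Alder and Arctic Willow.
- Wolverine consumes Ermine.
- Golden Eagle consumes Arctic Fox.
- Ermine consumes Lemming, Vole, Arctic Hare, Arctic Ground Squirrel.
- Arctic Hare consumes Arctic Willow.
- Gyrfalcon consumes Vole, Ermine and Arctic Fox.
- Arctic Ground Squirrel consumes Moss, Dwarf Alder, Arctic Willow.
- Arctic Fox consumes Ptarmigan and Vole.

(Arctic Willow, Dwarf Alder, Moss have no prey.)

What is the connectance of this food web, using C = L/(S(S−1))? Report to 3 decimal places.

C = 0.115

The web has S = 14 species and L = 21 feeding links.
C = L / (S(S−1)) = 21 / 182 = 0.1154 ≈ 0.115.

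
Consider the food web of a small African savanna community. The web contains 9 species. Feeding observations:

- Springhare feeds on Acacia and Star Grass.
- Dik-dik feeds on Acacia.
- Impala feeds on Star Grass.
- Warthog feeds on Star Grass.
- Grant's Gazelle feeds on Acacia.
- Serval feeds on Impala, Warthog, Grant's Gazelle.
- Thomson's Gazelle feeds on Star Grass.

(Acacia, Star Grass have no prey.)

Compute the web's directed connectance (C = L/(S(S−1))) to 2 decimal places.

C = 0.14

The web has S = 9 species and L = 10 feeding links.
C = L / (S(S−1)) = 10 / 72 = 0.1389 ≈ 0.14.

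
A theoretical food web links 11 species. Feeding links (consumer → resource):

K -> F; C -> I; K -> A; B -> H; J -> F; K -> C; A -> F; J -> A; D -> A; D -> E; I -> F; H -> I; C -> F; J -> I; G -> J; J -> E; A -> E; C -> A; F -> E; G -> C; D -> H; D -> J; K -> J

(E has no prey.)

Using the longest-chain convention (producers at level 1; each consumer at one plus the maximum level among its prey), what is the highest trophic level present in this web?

Producers (level 1): E.
E → F → I → H → B gives B level 5.
No species has a prey at level 5, so no species reaches level 6.

5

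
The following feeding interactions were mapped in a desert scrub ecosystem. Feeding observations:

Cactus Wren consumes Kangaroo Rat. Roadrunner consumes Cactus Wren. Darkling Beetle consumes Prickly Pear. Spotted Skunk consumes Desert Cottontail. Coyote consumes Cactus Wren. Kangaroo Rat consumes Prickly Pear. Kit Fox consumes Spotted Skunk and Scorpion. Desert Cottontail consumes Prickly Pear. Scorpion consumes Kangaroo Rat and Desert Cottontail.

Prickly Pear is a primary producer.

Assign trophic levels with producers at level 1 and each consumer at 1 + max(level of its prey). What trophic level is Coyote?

Trophic level 4

Prickly Pear is a producer → level 1.
Kangaroo Rat eats Prickly Pear → level 2.
Cactus Wren eats Kangaroo Rat → level 3.
Coyote eats Cactus Wren → level 4.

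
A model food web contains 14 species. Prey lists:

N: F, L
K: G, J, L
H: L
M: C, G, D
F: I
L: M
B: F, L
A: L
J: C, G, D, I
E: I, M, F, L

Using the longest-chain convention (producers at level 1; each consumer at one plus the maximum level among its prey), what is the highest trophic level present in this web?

Producers (level 1): C, G, D, I.
C → M → L → E gives E level 4.
No species has a prey at level 4, so no species reaches level 5.

4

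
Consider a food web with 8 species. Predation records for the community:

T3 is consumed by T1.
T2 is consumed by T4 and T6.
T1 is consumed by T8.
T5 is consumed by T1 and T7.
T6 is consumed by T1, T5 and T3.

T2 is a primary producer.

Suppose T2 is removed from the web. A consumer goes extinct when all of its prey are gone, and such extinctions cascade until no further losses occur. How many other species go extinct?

Remove T2.
Round 1: T4 (all prey gone), T6 (all prey gone) → extinct.
Round 2: T5 (all prey gone), T3 (all prey gone) → extinct.
Round 3: T1 (all prey gone), T7 (all prey gone) → extinct.
Round 4: T8 (all prey gone) → extinct.
No further losses. Total secondary extinctions: 7.

7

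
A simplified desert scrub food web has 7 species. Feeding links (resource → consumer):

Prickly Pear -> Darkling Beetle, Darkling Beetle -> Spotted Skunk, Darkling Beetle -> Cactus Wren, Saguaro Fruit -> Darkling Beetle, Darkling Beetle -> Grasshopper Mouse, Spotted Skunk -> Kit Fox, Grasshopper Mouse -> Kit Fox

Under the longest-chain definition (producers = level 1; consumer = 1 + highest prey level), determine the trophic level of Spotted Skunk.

Saguaro Fruit is a producer → level 1.
Darkling Beetle eats Saguaro Fruit (level 1); other prey at levels: Prickly Pear 1 → level 2.
Spotted Skunk eats Darkling Beetle → level 3.

Trophic level 3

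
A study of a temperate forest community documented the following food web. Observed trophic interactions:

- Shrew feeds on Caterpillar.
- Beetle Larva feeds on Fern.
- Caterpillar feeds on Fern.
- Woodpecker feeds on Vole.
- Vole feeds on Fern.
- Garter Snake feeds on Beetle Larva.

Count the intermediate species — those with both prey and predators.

Intermediate species (has both prey and predators): Beetle Larva, Caterpillar, Vole.
Count: 3.

3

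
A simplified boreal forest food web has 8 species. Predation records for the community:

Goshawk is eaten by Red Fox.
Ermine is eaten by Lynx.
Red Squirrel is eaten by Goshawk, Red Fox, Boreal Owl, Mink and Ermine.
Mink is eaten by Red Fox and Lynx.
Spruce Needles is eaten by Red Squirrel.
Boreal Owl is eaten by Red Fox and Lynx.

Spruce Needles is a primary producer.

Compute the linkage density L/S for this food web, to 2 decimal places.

There are L = 12 links among S = 8 species.
L/S = 12/8 = 1.5000 ≈ 1.50.

L/S = 1.50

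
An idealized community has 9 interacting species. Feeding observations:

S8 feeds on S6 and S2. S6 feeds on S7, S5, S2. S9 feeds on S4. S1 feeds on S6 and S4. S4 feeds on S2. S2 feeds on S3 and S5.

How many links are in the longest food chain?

One longest chain: S5 → S2 → S4 → S9.
It has 4 species and 3 links.

3 links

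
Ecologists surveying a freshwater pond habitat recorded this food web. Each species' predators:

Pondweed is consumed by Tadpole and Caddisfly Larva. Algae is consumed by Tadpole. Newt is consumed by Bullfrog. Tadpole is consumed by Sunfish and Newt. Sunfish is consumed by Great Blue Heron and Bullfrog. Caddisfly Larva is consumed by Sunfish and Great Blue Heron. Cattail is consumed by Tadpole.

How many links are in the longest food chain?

3 links

One longest chain: Pondweed → Tadpole → Sunfish → Bullfrog.
It has 4 species and 3 links.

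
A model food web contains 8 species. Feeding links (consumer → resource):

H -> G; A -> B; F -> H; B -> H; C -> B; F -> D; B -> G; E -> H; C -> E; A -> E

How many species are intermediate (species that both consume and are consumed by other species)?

Intermediate species (has both prey and predators): H, E, B.
Count: 3.

3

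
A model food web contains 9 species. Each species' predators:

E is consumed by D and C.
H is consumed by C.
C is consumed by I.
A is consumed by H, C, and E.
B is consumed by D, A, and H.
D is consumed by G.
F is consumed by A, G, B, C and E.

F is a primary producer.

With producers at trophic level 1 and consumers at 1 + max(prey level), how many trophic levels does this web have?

6

Producers (level 1): F.
F → B → A → E → D → G gives G level 6.
No species has a prey at level 6, so no species reaches level 7.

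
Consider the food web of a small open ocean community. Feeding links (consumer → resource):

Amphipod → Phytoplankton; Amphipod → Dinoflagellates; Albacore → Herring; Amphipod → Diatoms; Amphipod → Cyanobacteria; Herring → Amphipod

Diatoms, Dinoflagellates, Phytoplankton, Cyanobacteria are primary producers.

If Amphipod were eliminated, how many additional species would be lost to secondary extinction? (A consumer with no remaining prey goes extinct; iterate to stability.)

Remove Amphipod.
Round 1: Herring (all prey gone) → extinct.
Round 2: Albacore (all prey gone) → extinct.
No further losses. Total secondary extinctions: 2.

2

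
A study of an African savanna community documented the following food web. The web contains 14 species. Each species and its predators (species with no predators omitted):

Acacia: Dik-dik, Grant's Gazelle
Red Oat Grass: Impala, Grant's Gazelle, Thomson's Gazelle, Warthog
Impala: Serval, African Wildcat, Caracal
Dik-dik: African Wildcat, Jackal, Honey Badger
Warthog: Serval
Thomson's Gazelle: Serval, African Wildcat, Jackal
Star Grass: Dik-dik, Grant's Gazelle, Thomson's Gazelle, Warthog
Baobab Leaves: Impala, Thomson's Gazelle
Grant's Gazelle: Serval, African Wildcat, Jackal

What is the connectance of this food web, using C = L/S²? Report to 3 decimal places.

The web has S = 14 species and L = 25 feeding links.
C = L / S² = 25 / 196 = 0.1276 ≈ 0.128.

C = 0.128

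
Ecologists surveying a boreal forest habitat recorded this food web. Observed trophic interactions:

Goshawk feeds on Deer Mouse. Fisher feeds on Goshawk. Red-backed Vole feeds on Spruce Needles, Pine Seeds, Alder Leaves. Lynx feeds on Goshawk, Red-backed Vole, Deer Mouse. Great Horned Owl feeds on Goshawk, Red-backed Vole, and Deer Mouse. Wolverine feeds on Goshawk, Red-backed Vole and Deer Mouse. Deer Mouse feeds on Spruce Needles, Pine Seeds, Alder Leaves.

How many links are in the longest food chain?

3 links

One longest chain: Pine Seeds → Deer Mouse → Goshawk → Lynx.
It has 4 species and 3 links.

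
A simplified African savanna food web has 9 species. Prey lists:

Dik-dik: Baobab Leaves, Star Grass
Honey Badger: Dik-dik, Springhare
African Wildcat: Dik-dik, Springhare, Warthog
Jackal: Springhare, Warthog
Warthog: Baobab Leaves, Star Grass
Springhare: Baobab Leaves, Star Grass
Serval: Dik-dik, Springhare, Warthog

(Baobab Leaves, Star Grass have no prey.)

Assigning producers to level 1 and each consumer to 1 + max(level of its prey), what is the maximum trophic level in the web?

3

Producers (level 1): Baobab Leaves, Star Grass.
Baobab Leaves → Dik-dik → Serval gives Serval level 3.
No species has a prey at level 3, so no species reaches level 4.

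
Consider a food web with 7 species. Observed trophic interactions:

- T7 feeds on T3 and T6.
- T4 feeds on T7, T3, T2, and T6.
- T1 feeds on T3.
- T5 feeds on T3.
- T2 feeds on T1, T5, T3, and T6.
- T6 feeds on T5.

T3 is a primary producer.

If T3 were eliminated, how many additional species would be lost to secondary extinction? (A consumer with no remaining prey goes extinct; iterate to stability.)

Remove T3.
Round 1: T1 (all prey gone), T5 (all prey gone) → extinct.
Round 2: T6 (all prey gone) → extinct.
Round 3: T7 (all prey gone), T2 (all prey gone) → extinct.
Round 4: T4 (all prey gone) → extinct.
No further losses. Total secondary extinctions: 6.

6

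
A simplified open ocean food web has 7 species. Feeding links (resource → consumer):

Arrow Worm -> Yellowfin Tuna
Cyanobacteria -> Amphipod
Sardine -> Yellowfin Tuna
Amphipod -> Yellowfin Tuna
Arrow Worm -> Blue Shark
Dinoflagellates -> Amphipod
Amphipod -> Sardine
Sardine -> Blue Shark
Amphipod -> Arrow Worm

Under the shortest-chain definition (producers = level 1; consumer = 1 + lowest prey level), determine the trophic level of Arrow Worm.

Trophic level 3

Cyanobacteria is a producer → level 1.
Amphipod eats Cyanobacteria → level 2.
Arrow Worm eats Amphipod → level 3.
No prey of Arrow Worm is below level 2, so 3 is the minimum.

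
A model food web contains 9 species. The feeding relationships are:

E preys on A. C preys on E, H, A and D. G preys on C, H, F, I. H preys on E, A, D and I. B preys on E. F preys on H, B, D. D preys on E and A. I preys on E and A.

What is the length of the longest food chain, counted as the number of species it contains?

6 species

One longest chain: A → E → D → H → C → G.
It has 6 species and 5 links.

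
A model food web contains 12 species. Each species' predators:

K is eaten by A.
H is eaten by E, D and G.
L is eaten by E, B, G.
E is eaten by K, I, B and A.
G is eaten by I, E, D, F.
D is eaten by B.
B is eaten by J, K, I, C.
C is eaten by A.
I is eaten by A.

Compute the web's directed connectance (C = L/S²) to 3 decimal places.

The web has S = 12 species and L = 22 feeding links.
C = L / S² = 22 / 144 = 0.1528 ≈ 0.153.

C = 0.153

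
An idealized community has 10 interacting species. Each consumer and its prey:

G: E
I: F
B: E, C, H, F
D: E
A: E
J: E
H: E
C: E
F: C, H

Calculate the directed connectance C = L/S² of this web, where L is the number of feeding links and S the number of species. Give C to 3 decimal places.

The web has S = 10 species and L = 13 feeding links.
C = L / S² = 13 / 100 = 0.1300 ≈ 0.130.

C = 0.130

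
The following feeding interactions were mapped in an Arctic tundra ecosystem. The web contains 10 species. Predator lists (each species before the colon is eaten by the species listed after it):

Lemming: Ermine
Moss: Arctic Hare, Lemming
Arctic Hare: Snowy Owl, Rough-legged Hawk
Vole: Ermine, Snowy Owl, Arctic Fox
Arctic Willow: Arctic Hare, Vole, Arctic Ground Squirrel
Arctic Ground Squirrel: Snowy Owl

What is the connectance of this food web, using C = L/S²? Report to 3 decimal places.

C = 0.120

The web has S = 10 species and L = 12 feeding links.
C = L / S² = 12 / 100 = 0.1200 ≈ 0.120.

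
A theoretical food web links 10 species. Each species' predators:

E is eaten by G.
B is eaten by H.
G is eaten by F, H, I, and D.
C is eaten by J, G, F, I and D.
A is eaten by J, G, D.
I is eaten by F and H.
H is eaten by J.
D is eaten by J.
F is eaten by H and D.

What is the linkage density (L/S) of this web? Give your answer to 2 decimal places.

L/S = 2.00

There are L = 20 links among S = 10 species.
L/S = 20/10 = 2.0000 ≈ 2.00.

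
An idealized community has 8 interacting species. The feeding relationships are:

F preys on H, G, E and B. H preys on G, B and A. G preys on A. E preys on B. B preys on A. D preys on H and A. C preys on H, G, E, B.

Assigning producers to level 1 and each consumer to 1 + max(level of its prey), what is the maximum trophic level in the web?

4

Producers (level 1): A.
A → B → E → C gives C level 4.
No species has a prey at level 4, so no species reaches level 5.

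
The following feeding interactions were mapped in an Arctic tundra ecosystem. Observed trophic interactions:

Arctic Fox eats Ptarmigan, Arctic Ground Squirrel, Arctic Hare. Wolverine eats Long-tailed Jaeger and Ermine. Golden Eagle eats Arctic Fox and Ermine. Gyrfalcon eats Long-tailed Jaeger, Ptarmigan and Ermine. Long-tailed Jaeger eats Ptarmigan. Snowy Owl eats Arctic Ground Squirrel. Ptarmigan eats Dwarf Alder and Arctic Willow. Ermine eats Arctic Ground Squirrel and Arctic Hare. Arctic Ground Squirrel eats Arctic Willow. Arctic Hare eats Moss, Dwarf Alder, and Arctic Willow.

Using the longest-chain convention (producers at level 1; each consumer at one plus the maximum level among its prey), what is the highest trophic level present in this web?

4

Producers (level 1): Arctic Willow, Moss, Dwarf Alder.
Arctic Willow → Arctic Hare → Ermine → Gyrfalcon gives Gyrfalcon level 4.
No species has a prey at level 4, so no species reaches level 5.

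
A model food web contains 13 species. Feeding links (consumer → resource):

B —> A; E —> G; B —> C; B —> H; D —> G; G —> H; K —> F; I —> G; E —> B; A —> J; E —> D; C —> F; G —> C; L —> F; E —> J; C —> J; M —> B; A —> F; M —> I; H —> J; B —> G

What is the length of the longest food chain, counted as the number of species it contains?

5 species

One longest chain: J → C → G → D → E.
It has 5 species and 4 links.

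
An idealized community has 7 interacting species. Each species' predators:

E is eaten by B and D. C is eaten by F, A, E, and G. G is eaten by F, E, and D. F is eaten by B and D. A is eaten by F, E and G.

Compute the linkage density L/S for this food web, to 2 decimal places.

L/S = 2.00

There are L = 14 links among S = 7 species.
L/S = 14/7 = 2.0000 ≈ 2.00.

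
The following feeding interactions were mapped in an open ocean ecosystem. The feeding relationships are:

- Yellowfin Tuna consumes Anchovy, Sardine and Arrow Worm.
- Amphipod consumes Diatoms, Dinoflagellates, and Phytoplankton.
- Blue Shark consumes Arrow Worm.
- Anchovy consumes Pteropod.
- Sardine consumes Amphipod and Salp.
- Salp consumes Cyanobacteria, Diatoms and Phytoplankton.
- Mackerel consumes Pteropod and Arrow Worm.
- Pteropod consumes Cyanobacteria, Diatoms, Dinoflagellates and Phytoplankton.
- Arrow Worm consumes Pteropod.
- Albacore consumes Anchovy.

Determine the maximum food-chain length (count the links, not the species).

One longest chain: Phytoplankton → Pteropod → Anchovy → Albacore.
It has 4 species and 3 links.

3 links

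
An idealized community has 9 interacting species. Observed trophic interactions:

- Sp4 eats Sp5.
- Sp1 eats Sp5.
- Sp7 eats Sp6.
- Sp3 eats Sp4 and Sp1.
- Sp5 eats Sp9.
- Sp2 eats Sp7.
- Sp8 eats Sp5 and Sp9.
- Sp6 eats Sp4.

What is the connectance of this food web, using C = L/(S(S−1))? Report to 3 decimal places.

C = 0.139

The web has S = 9 species and L = 10 feeding links.
C = L / (S(S−1)) = 10 / 72 = 0.1389 ≈ 0.139.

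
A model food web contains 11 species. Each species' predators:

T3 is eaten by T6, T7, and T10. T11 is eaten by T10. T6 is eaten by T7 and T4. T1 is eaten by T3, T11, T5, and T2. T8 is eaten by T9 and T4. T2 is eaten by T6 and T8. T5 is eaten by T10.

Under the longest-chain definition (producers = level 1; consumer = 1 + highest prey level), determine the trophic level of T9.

Trophic level 4

T1 is a producer → level 1.
T2 eats T1 → level 2.
T8 eats T2 → level 3.
T9 eats T8 → level 4.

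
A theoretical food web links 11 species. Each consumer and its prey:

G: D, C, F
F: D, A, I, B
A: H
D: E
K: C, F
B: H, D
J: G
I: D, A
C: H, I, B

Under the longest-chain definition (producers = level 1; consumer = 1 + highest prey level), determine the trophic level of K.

E is a producer → level 1.
D eats E → level 2.
I eats D (level 2); other prey at levels: A 2 → level 3.
C eats I (level 3); other prey at levels: H 1, B 3 → level 4.
K eats C (level 4); other prey at levels: F 4 → level 5.

Trophic level 5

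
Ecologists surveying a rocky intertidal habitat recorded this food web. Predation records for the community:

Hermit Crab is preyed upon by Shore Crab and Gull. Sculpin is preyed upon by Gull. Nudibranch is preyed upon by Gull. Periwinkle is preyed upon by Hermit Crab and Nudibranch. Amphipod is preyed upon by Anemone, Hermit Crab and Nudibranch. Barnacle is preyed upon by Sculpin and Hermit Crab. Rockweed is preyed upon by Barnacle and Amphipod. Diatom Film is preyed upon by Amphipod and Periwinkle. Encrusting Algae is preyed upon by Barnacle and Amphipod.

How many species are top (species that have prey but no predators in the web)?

3

Top species (has prey, but nothing eats it): Anemone, Gull, Shore Crab.
Count: 3.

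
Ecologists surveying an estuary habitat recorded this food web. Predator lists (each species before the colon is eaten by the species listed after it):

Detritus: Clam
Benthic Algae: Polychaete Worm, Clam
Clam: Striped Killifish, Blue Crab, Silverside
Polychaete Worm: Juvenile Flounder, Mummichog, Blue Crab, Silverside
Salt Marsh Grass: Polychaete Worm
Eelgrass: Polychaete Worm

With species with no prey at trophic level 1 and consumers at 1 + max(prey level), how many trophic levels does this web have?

3

Basal resources (level 1): Eelgrass, Benthic Algae, Detritus, Salt Marsh Grass.
Eelgrass → Polychaete Worm → Juvenile Flounder gives Juvenile Flounder level 3.
No species has a prey at level 3, so no species reaches level 4.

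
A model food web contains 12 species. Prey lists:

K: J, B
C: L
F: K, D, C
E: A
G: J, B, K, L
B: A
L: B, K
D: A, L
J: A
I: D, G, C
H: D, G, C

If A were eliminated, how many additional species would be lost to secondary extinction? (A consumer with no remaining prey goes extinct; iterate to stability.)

Remove A.
Round 1: J (all prey gone), E (all prey gone), B (all prey gone) → extinct.
Round 2: K (all prey gone) → extinct.
Round 3: L (all prey gone) → extinct.
Round 4: D (all prey gone), G (all prey gone), C (all prey gone) → extinct.
Round 5: I (all prey gone), H (all prey gone), F (all prey gone) → extinct.
No further losses. Total secondary extinctions: 11.

11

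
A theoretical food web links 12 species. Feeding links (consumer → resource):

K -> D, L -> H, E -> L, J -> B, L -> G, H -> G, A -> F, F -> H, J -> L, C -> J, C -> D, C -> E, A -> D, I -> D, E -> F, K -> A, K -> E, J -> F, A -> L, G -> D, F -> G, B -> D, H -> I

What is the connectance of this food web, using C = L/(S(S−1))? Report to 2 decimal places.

The web has S = 12 species and L = 23 feeding links.
C = L / (S(S−1)) = 23 / 132 = 0.1742 ≈ 0.17.

C = 0.17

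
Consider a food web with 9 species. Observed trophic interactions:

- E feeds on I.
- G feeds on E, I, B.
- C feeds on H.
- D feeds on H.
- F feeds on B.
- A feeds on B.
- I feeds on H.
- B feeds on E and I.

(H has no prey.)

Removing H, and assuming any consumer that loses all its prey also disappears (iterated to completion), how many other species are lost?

8

Remove H.
Round 1: C (all prey gone), I (all prey gone), D (all prey gone) → extinct.
Round 2: E (all prey gone) → extinct.
Round 3: B (all prey gone) → extinct.
Round 4: G (all prey gone), A (all prey gone), F (all prey gone) → extinct.
No further losses. Total secondary extinctions: 8.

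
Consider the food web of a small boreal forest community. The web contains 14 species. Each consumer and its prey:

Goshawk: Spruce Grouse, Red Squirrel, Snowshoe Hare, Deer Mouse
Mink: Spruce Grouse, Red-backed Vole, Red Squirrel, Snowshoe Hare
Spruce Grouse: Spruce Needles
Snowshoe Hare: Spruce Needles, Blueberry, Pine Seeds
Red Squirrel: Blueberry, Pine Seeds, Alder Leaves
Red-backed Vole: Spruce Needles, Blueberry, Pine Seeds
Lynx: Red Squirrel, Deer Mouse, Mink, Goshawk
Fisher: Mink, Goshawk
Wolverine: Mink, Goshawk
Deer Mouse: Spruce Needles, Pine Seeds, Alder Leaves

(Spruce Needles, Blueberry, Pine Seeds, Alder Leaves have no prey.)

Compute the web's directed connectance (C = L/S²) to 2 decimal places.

C = 0.15

The web has S = 14 species and L = 29 feeding links.
C = L / S² = 29 / 196 = 0.1480 ≈ 0.15.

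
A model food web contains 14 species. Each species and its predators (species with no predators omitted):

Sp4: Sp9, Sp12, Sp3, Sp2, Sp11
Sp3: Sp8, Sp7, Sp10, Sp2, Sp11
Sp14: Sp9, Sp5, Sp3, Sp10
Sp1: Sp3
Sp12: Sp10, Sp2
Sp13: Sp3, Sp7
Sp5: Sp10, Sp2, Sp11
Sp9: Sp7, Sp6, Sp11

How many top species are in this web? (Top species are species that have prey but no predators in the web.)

Top species (has prey, but nothing eats it): Sp8, Sp7, Sp6, Sp10, Sp2, Sp11.
Count: 6.

6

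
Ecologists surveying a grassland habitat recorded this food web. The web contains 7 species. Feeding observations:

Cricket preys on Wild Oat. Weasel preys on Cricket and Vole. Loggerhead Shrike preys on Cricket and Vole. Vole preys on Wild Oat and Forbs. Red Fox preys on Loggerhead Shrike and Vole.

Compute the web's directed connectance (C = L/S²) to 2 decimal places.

C = 0.18

The web has S = 7 species and L = 9 feeding links.
C = L / S² = 9 / 49 = 0.1837 ≈ 0.18.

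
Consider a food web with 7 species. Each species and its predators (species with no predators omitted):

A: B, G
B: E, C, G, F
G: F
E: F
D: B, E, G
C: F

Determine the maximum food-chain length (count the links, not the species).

One longest chain: D → B → E → F.
It has 4 species and 3 links.

3 links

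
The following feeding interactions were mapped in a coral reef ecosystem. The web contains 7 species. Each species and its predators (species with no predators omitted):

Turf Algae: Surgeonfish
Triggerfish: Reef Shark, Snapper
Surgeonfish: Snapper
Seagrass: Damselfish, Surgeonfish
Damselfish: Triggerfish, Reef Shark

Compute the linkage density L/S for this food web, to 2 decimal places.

L/S = 1.14

There are L = 8 links among S = 7 species.
L/S = 8/7 = 1.1429 ≈ 1.14.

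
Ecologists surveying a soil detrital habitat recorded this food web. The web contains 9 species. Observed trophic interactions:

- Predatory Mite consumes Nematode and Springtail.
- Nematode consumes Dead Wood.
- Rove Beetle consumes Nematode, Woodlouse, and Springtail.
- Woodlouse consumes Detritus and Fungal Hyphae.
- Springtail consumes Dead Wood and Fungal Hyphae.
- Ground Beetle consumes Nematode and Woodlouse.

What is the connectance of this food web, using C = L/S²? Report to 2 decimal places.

C = 0.15

The web has S = 9 species and L = 12 feeding links.
C = L / S² = 12 / 81 = 0.1481 ≈ 0.15.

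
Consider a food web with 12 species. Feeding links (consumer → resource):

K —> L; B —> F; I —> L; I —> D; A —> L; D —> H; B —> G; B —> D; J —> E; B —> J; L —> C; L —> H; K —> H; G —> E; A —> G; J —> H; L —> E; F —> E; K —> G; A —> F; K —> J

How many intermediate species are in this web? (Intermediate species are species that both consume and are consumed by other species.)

Intermediate species (has both prey and predators): L, F, G, J, D.
Count: 5.

5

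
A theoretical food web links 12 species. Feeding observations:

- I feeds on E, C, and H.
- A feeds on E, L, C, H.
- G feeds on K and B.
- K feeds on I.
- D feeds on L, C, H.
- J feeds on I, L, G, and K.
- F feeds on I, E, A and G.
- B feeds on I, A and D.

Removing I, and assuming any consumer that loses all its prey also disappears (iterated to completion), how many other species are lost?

1

Remove I.
Round 1: K (all prey gone) → extinct.
No further losses. Total secondary extinctions: 1.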